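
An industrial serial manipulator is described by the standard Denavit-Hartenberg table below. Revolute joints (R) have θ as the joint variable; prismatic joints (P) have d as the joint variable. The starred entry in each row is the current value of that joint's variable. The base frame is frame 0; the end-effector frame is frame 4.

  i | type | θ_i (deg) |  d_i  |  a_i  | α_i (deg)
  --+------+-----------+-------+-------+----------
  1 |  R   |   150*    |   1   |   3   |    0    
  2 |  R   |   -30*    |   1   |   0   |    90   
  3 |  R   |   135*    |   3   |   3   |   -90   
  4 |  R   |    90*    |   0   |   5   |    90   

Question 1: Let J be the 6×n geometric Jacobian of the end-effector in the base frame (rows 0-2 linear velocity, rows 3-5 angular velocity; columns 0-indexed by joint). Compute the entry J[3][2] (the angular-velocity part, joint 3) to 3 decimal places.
0.866

axis z_2 = (0.8660,0.5000,0.0000); lever o_n−o_2 = (-0.6714,-2.8371,2.1213)
cross product → J_v[:, 2] = (1.0607,-1.8371,-2.1213)
J_ω[:, 2] = z_2
entry J[3][2] = 0.8660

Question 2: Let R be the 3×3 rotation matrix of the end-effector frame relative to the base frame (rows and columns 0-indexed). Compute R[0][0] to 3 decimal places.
End-effector x-axis (col 0 of R) = (-0.8660,-0.5000,-0.0000)
R[0][0] = -0.8660

-0.866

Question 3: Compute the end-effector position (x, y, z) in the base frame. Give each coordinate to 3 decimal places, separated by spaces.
-3.269 -1.337 4.121

after link 1: o_1 = (-2.5981, 1.5000, 1.0000)
after link 2: o_2 = (-2.5981, 1.5000, 2.0000)
after link 3: o_3 = (1.0607, 1.1629, 4.1213)
after link 4: o_4 = (-3.2695, -1.3371, 4.1213)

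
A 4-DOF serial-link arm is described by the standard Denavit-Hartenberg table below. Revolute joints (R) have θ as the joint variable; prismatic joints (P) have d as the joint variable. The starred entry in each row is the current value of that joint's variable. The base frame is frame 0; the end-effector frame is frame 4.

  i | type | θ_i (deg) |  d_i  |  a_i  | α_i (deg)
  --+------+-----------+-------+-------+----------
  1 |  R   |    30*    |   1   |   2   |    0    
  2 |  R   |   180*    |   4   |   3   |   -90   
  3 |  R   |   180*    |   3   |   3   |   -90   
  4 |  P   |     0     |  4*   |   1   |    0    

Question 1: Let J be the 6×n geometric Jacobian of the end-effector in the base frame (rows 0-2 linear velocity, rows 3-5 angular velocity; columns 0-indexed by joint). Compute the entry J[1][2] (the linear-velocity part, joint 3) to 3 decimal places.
axis z_2 = (0.5000,-0.8660,0.0000); lever o_n−o_2 = (4.9641,-0.5981,4.0000)
cross product → J_v[:, 2] = (-3.4641,-2.0000,4.0000)
J_ω[:, 2] = z_2
entry J[1][2] = -2.0000

-2.000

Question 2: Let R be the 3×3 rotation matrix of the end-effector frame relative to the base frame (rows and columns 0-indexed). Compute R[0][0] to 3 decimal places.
End-effector x-axis (col 0 of R) = (0.8660,0.5000,-0.0000)
R[0][0] = 0.8660

0.866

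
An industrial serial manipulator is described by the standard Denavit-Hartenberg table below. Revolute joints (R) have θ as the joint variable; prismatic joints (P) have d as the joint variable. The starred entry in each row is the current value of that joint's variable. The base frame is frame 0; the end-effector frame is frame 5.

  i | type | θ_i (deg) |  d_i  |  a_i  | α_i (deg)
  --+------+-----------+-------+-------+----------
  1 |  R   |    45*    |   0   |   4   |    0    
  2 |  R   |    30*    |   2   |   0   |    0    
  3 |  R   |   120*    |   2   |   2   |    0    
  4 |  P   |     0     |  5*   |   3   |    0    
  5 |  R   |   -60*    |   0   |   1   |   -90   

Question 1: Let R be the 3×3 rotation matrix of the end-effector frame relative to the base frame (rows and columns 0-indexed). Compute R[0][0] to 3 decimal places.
End-effector x-axis (col 0 of R) = (-0.7071,0.7071,0.0000)
R[0][0] = -0.7071

-0.707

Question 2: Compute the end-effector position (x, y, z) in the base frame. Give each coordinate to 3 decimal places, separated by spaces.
-2.708 2.241 9.000

after link 1: o_1 = (2.8284, 2.8284, 0.0000)
after link 2: o_2 = (2.8284, 2.8284, 2.0000)
after link 3: o_3 = (0.8966, 2.3108, 4.0000)
after link 4: o_4 = (-2.0012, 1.5343, 9.0000)
after link 5: o_5 = (-2.7083, 2.2414, 9.0000)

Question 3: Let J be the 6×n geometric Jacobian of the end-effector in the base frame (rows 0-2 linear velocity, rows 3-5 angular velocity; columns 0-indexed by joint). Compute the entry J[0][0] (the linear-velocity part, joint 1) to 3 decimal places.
-2.241

axis z_0 = ẑ; lever o_n−o_0 = (-2.7083,2.2414,9.0000)
cross product → J_v[:, 0] = (-2.2414,-2.7083,0.0000)
J_ω[:, 0] = z_0
entry J[0][0] = -2.2414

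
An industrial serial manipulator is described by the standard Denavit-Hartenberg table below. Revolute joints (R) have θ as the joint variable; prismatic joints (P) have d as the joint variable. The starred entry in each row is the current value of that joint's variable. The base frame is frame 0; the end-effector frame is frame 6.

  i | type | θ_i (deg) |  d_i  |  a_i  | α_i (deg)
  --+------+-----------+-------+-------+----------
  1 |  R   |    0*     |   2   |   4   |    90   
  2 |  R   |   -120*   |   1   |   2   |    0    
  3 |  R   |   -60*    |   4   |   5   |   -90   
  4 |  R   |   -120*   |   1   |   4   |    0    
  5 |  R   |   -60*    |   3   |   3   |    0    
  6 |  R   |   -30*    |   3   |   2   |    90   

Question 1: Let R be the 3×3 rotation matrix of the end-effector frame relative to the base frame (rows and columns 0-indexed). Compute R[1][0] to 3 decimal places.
End-effector x-axis (col 0 of R) = (0.8660,0.5000,0.0000)
R[1][0] = 0.5000

0.500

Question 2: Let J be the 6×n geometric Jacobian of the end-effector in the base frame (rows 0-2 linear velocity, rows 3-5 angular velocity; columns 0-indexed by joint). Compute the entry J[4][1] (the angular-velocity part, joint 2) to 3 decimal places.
-1.000

axis z_1 = (0.0000,-1.0000,0.0000); lever o_n−o_1 = (0.7321,-7.4641,-8.7321)
cross product → J_v[:, 1] = (8.7321,0.0000,0.7321)
J_ω[:, 1] = z_1
entry J[4][1] = -1.0000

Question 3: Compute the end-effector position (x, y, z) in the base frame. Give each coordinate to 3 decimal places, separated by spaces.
after link 1: o_1 = (4.0000, 0.0000, 2.0000)
after link 2: o_2 = (3.0000, -1.0000, 0.2679)
after link 3: o_3 = (-2.0000, -5.0000, 0.2679)
after link 4: o_4 = (0.0000, -8.4641, -0.7321)
after link 5: o_5 = (3.0000, -8.4641, -3.7321)
after link 6: o_6 = (4.7321, -7.4641, -6.7321)

4.732 -7.464 -6.732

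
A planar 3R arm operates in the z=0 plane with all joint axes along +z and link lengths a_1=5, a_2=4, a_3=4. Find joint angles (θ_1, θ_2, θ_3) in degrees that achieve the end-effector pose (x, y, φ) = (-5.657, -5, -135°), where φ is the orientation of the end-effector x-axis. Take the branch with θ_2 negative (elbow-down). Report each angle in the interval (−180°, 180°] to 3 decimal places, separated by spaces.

-90.002 -134.998 90.000

wrist centre = target − a_3·(cos φ, sin φ) = (-2.8286, -2.1716)
cos θ_2 = (12.7166−5²−4²)/(2·5·4) = -0.7071; θ_2 = -134.9983° (elbow-down)
β = atan2(-2.1716,-2.8286) = -142.4856°; ψ = atan2(-2.8285,2.1717) = -52.4839°
θ_1 = β − ψ = -90.0017°
θ_3 = φ − θ_1 − θ_2 = 90.0000° (wrapped to (-180°,180°])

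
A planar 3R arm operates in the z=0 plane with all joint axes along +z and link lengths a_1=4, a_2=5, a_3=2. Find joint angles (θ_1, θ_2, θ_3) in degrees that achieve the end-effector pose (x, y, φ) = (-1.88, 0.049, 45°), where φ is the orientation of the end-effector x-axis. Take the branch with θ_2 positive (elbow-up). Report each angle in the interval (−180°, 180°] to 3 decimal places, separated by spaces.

119.994 135.000 150.005

wrist centre = target − a_3·(cos φ, sin φ) = (-3.2942, -1.3652)
cos θ_2 = (12.7157−4²−5²)/(2·4·5) = -0.7071; θ_2 = 135.0002° (elbow-up)
β = atan2(-1.3652,-3.2942) = -157.4895°; ψ = atan2(3.5355,0.4645) = 82.5160°
θ_1 = β − ψ = -240.0055°
θ_3 = φ − θ_1 − θ_2 = 150.0054° (wrapped to (-180°,180°])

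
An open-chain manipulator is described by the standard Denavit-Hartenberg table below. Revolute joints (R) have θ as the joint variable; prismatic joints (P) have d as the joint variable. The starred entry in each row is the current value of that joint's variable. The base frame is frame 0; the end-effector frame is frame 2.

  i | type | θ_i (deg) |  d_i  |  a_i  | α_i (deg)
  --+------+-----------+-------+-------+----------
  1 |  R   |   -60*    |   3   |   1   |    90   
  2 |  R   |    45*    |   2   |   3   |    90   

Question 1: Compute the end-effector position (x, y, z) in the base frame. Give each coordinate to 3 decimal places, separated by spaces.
after link 1: o_1 = (0.5000, -0.8660, 3.0000)
after link 2: o_2 = (-0.1714, -3.7031, 5.1213)

-0.171 -3.703 5.121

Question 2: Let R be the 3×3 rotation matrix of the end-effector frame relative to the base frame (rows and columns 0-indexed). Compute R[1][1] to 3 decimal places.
-0.500

End-effector y-axis (col 1 of R) = (-0.8660,-0.5000,0.0000)
R[1][1] = -0.5000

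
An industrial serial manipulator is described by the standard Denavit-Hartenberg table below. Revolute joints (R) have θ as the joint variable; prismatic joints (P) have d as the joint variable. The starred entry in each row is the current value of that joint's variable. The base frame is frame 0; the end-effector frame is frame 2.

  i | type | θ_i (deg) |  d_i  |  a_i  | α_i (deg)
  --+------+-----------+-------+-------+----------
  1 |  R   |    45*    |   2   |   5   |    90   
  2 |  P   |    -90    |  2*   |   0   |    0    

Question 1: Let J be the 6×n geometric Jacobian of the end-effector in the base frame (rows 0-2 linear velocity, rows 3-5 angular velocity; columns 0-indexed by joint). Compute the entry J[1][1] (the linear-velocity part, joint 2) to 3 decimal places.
-0.707

prismatic axis z_1 = (0.7071,-0.7071,0.0000)
J_v[:, 1] = z_1; J_ω[:, 1] = (0,0,0)
entry J[1][1] = -0.7071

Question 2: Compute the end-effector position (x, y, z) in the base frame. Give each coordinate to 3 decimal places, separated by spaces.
after link 1: o_1 = (3.5355, 3.5355, 2.0000)
after link 2: o_2 = (4.9497, 2.1213, 2.0000)

4.950 2.121 2.000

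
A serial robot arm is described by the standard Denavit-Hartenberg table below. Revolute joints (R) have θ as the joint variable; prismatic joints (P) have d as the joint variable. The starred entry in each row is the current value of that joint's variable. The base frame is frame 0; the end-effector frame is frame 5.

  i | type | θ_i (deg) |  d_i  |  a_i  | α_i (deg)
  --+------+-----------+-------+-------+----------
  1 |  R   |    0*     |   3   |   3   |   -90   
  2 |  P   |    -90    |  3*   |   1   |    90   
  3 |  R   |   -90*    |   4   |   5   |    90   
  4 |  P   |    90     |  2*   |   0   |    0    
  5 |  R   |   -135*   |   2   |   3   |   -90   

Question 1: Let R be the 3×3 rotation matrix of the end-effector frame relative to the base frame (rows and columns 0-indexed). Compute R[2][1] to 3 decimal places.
End-effector y-axis (col 1 of R) = (0.0000,-0.0000,1.0000)
R[2][1] = 1.0000

1.000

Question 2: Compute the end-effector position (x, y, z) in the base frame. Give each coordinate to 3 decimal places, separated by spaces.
1.121 -4.121 -0.000

after link 1: o_1 = (3.0000, 0.0000, 3.0000)
after link 2: o_2 = (3.0000, 3.0000, 4.0000)
after link 3: o_3 = (-1.0000, -2.0000, 4.0000)
after link 4: o_4 = (-1.0000, -2.0000, 2.0000)
after link 5: o_5 = (1.1213, -4.1213, -0.0000)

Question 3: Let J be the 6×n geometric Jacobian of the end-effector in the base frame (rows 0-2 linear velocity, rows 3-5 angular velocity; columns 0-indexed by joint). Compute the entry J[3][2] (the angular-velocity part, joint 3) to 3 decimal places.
-1.000

axis z_2 = (-1.0000,0.0000,0.0000); lever o_n−o_2 = (-1.8787,-7.1213,-4.0000)
cross product → J_v[:, 2] = (0.0000,-4.0000,7.1213)
J_ω[:, 2] = z_2
entry J[3][2] = -1.0000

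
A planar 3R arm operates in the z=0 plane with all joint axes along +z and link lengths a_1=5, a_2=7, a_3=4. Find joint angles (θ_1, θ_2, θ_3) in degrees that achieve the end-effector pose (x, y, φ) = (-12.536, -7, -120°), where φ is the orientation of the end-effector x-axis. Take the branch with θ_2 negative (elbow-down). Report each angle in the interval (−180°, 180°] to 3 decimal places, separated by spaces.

-135.008 -44.986 59.993

wrist centre = target − a_3·(cos φ, sin φ) = (-10.5360, -3.5359)
cos θ_2 = (123.5099−5²−7²)/(2·5·7) = 0.7073; θ_2 = -44.9856° (elbow-down)
β = atan2(-3.5359,-10.5360) = -161.4482°; ψ = atan2(-4.9485,9.9510) = -26.4406°
θ_1 = β − ψ = -135.0076°
θ_3 = φ − θ_1 − θ_2 = 59.9932° (wrapped to (-180°,180°])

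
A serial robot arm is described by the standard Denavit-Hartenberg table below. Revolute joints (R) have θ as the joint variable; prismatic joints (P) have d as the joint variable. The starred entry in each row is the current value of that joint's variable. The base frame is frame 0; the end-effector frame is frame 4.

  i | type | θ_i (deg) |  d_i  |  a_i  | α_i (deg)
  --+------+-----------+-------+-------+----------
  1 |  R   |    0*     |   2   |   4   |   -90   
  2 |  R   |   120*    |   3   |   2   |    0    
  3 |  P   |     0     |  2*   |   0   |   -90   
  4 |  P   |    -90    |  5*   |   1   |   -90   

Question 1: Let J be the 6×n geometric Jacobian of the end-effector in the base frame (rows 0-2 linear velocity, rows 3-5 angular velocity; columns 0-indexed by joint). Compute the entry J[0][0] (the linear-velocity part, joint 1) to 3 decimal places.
axis z_0 = ẑ; lever o_n−o_0 = (-1.3301,6.0000,2.7679)
cross product → J_v[:, 0] = (-6.0000,-1.3301,0.0000)
J_ω[:, 0] = z_0
entry J[0][0] = -6.0000

-6.000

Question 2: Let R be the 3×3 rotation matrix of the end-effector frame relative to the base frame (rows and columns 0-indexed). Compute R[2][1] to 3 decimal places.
-0.500

End-effector y-axis (col 1 of R) = (0.8660,-0.0000,-0.5000)
R[2][1] = -0.5000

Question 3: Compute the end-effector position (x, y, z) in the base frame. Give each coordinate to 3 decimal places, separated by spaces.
after link 1: o_1 = (4.0000, 0.0000, 2.0000)
after link 2: o_2 = (3.0000, 3.0000, 0.2679)
after link 3: o_3 = (3.0000, 5.0000, 0.2679)
after link 4: o_4 = (-1.3301, 6.0000, 2.7679)

-1.330 6.000 2.768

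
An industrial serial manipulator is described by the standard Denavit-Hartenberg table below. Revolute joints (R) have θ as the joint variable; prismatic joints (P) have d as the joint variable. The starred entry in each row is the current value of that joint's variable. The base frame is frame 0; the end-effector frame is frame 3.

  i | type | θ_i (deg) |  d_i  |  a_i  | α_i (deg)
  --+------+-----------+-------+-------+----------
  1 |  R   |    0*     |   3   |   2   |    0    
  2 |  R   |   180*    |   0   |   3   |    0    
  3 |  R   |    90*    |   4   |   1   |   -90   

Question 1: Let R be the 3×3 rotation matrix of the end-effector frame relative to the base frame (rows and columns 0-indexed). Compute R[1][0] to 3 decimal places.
End-effector x-axis (col 0 of R) = (-0.0000,-1.0000,0.0000)
R[1][0] = -1.0000

-1.000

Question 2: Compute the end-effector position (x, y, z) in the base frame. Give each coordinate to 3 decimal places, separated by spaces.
-1.000 -1.000 7.000

after link 1: o_1 = (2.0000, 0.0000, 3.0000)
after link 2: o_2 = (-1.0000, 0.0000, 3.0000)
after link 3: o_3 = (-1.0000, -1.0000, 7.0000)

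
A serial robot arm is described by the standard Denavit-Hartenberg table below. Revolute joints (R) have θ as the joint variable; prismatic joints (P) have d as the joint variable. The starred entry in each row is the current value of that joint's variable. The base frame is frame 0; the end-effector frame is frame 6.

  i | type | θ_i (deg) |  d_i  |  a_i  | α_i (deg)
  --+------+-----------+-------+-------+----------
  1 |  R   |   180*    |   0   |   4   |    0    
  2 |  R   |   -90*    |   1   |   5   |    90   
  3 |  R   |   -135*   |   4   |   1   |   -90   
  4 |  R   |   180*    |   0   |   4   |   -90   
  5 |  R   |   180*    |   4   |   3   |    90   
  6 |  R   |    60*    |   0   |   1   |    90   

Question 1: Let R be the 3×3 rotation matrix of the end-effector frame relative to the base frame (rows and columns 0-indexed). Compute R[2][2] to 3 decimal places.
End-effector z-axis (col 2 of R) = (-0.5000,-0.6124,-0.6124)
R[2][2] = -0.6124

-0.612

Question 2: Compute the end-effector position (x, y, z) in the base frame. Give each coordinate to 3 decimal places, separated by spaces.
4.866 4.646 0.646

after link 1: o_1 = (-4.0000, 0.0000, 0.0000)
after link 2: o_2 = (-4.0000, 5.0000, 1.0000)
after link 3: o_3 = (0.0000, 4.2929, 0.2929)
after link 4: o_4 = (-0.0000, 7.1213, 3.1213)
after link 5: o_5 = (4.0000, 5.0000, 1.0000)
after link 6: o_6 = (4.8660, 4.6464, 0.6464)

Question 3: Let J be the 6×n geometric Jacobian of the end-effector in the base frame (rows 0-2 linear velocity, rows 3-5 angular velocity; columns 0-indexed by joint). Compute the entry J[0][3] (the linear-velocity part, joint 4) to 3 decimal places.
axis z_3 = (0.0000,0.7071,-0.7071); lever o_n−o_3 = (4.8660,0.3536,0.3536)
cross product → J_v[:, 3] = (0.5000,-3.4408,-3.4408)
J_ω[:, 3] = z_3
entry J[0][3] = 0.5000

0.500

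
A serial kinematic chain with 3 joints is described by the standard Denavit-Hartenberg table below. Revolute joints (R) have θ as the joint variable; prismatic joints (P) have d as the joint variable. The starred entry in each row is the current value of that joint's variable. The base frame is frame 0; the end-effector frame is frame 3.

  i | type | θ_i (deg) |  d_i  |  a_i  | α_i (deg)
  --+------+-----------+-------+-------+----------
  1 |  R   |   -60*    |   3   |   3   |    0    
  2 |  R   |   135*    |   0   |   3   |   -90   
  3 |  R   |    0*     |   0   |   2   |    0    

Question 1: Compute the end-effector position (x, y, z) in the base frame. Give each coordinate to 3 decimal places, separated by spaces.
2.794 2.232 3.000

after link 1: o_1 = (1.5000, -2.5981, 3.0000)
after link 2: o_2 = (2.2765, 0.2997, 3.0000)
after link 3: o_3 = (2.7941, 2.2316, 3.0000)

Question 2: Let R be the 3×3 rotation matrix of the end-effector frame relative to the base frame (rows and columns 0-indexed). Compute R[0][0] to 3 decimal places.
0.259

End-effector x-axis (col 0 of R) = (0.2588,0.9659,0.0000)
R[0][0] = 0.2588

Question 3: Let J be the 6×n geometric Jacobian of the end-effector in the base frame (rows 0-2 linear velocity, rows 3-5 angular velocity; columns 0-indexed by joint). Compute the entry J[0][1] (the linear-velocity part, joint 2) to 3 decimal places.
axis z_1 = (0.0000,0.0000,1.0000); lever o_n−o_1 = (1.2941,4.8296,0.0000)
cross product → J_v[:, 1] = (-4.8296,1.2941,0.0000)
J_ω[:, 1] = z_1
entry J[0][1] = -4.8296

-4.830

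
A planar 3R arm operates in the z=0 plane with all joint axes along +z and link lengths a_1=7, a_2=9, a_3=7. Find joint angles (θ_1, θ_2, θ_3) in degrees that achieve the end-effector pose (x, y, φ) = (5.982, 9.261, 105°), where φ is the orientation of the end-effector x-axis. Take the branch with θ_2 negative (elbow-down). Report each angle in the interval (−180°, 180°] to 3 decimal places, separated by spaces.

wrist centre = target − a_3·(cos φ, sin φ) = (7.7937, 2.4995)
cos θ_2 = (66.9899−7²−9²)/(2·7·9) = -0.5001; θ_2 = -120.0053° (elbow-down)
β = atan2(2.4995,7.7937) = 17.7815°; ψ = atan2(-7.7938,2.4993) = -72.2203°
θ_1 = β − ψ = 90.0018°
θ_3 = φ − θ_1 − θ_2 = 135.0035° (wrapped to (-180°,180°])

90.002 -120.005 135.004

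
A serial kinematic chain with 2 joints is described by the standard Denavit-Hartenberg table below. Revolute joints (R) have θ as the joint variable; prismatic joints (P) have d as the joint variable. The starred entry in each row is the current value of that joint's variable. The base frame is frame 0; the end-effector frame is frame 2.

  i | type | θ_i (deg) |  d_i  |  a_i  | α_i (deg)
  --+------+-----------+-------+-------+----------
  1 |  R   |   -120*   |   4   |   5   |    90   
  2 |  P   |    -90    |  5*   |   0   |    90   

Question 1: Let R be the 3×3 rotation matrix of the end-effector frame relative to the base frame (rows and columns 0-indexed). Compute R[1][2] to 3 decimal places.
End-effector z-axis (col 2 of R) = (0.5000,0.8660,-0.0000)
R[1][2] = 0.8660

0.866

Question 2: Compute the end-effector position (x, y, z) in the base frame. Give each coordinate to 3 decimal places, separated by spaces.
-6.830 -1.830 4.000

after link 1: o_1 = (-2.5000, -4.3301, 4.0000)
after link 2: o_2 = (-6.8301, -1.8301, 4.0000)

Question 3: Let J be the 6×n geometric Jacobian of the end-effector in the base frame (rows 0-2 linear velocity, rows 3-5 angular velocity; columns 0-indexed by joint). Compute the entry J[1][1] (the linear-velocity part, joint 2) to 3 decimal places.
0.500

prismatic axis z_1 = (-0.8660,0.5000,0.0000)
J_v[:, 1] = z_1; J_ω[:, 1] = (0,0,0)
entry J[1][1] = 0.5000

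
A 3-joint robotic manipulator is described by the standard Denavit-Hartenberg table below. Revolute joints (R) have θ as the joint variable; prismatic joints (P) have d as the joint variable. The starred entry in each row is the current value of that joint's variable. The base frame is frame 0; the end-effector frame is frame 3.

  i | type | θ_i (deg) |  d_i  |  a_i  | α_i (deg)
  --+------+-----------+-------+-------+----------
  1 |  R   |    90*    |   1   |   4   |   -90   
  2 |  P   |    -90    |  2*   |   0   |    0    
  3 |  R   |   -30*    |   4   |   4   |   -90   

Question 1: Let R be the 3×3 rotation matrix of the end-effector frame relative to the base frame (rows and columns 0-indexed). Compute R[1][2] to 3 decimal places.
End-effector z-axis (col 2 of R) = (0.0000,0.8660,0.5000)
R[1][2] = 0.8660

0.866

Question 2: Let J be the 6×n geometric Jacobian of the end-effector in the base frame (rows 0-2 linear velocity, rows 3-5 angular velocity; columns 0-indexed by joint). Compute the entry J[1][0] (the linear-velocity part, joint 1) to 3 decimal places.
-6.000

axis z_0 = ẑ; lever o_n−o_0 = (-6.0000,2.0000,4.4641)
cross product → J_v[:, 0] = (-2.0000,-6.0000,0.0000)
J_ω[:, 0] = z_0
entry J[1][0] = -6.0000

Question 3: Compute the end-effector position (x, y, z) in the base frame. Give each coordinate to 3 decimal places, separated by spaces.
-6.000 2.000 4.464

after link 1: o_1 = (0.0000, 4.0000, 1.0000)
after link 2: o_2 = (-2.0000, 4.0000, 1.0000)
after link 3: o_3 = (-6.0000, 2.0000, 4.4641)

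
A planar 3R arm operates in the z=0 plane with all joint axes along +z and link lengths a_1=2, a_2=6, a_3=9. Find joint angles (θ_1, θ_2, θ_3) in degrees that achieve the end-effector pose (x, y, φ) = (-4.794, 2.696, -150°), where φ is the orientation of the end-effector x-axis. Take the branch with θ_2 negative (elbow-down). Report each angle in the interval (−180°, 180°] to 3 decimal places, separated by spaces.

wrist centre = target − a_3·(cos φ, sin φ) = (3.0002, 7.1960)
cos θ_2 = (60.7838−2²−6²)/(2·2·6) = 0.8660; θ_2 = -30.0039° (elbow-down)
β = atan2(7.1960,3.0002) = 67.3673°; ψ = atan2(-3.0004,7.1959) = -22.6337°
θ_1 = β − ψ = 90.0010°
θ_3 = φ − θ_1 − θ_2 = 150.0029° (wrapped to (-180°,180°])

90.001 -30.004 150.003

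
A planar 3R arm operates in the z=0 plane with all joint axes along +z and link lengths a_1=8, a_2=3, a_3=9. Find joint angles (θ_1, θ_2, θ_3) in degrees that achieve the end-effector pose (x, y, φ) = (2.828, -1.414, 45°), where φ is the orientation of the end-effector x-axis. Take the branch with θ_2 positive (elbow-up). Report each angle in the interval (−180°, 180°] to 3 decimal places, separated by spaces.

-135.003 90.000 90.003

wrist centre = target − a_3·(cos φ, sin φ) = (-3.5360, -7.7780)
cos θ_2 = (72.9997−8²−3²)/(2·8·3) = -0.0000; θ_2 = 90.0004° (elbow-up)
β = atan2(-7.7780,-3.5360) = -114.4472°; ψ = atan2(3.0000,8.0000) = 20.5561°
θ_1 = β − ψ = -135.0032°
θ_3 = φ − θ_1 − θ_2 = 90.0029° (wrapped to (-180°,180°])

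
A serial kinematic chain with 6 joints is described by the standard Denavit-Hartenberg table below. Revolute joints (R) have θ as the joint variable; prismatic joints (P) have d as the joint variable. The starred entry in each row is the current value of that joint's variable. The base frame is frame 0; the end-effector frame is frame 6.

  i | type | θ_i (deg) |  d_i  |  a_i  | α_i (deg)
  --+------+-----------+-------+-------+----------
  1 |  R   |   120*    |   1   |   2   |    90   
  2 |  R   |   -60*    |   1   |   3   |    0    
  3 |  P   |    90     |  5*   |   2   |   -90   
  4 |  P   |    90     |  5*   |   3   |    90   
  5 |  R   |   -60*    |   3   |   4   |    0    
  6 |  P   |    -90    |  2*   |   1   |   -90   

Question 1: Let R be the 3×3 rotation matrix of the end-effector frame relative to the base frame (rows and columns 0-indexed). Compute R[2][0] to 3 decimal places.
-0.433

End-effector x-axis (col 0 of R) = (0.6250,0.6495,-0.4330)
R[2][0] = -0.4330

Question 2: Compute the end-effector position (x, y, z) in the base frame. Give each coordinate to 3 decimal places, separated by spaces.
after link 1: o_1 = (-1.0000, 1.7321, 1.0000)
after link 2: o_2 = (-0.8840, 3.5311, -1.5981)
after link 3: o_3 = (2.5801, 7.5311, -0.5981)
after link 4: o_4 = (1.2321, 3.8660, 3.7321)
after link 5: o_5 = (-2.6651, 6.6160, 2.2321)
after link 6: o_6 = (-2.9061, 8.7655, 2.7990)

-2.906 8.766 2.799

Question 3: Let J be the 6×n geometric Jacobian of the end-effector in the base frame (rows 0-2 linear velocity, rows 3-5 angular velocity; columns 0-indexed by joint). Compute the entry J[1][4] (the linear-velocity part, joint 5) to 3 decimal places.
-2.473

axis z_4 = (-0.4330,0.7500,0.5000); lever o_n−o_4 = (-4.1381,4.8995,-0.9330)
cross product → J_v[:, 4] = (-3.1495,-2.4731,0.9821)
J_ω[:, 4] = z_4
entry J[1][4] = -2.4731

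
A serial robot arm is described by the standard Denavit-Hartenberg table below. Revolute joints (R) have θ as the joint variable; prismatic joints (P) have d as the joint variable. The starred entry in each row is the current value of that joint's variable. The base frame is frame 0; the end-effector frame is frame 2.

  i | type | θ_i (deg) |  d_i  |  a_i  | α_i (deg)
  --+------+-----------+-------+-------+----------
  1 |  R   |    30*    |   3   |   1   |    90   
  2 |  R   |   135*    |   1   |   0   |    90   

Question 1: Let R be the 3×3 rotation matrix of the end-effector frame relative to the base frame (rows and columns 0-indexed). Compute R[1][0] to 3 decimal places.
-0.354

End-effector x-axis (col 0 of R) = (-0.6124,-0.3536,0.7071)
R[1][0] = -0.3536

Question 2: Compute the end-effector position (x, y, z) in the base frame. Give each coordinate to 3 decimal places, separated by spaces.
1.366 -0.366 3.000

after link 1: o_1 = (0.8660, 0.5000, 3.0000)
after link 2: o_2 = (1.3660, -0.3660, 3.0000)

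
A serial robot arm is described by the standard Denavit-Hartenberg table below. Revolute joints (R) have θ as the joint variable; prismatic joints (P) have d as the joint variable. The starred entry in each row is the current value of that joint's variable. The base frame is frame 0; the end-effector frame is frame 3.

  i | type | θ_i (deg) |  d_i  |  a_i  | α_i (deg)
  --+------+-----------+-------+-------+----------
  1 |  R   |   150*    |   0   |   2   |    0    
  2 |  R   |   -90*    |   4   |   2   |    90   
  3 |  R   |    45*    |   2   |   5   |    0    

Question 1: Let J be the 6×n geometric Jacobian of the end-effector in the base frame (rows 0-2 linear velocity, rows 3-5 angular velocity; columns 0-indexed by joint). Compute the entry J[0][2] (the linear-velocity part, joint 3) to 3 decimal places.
axis z_2 = (0.8660,-0.5000,0.0000); lever o_n−o_2 = (3.4998,2.0619,3.5355)
cross product → J_v[:, 2] = (-1.7678,-3.0619,3.5355)
J_ω[:, 2] = z_2
entry J[0][2] = -1.7678

-1.768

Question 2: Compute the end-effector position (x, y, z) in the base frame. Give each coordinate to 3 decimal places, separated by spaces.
2.768 4.794 7.536

after link 1: o_1 = (-1.7321, 1.0000, 0.0000)
after link 2: o_2 = (-0.7321, 2.7321, 4.0000)
after link 3: o_3 = (2.7678, 4.7939, 7.5355)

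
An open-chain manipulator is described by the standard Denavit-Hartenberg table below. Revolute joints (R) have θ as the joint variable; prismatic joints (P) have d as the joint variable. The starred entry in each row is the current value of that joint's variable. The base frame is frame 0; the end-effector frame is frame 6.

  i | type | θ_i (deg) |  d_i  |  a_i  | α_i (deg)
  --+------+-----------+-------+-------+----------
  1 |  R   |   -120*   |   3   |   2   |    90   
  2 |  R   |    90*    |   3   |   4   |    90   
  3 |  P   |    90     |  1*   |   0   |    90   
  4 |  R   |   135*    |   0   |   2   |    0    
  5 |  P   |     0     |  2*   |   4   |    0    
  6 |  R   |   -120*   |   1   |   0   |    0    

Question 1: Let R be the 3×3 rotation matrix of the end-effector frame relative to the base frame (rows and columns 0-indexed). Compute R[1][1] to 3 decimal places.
-0.966

End-effector y-axis (col 1 of R) = (-0.2588,-0.9659,-0.0000)
R[1][1] = -0.9659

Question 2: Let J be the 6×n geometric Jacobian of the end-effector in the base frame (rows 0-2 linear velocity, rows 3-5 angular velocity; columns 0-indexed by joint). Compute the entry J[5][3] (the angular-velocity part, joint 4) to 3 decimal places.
1.000

axis z_3 = (0.0000,-0.0000,1.0000); lever o_n−o_3 = (1.5529,-5.7956,3.0000)
cross product → J_v[:, 3] = (5.7956,1.5529,-0.0000)
J_ω[:, 3] = z_3
entry J[5][3] = 1.0000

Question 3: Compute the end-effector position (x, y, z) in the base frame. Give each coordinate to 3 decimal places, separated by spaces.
-2.545 -6.894 10.000

after link 1: o_1 = (-1.0000, -1.7321, 3.0000)
after link 2: o_2 = (-3.5981, -0.2321, 7.0000)
after link 3: o_3 = (-4.0981, -1.0981, 7.0000)
after link 4: o_4 = (-3.5804, -3.0299, 7.0000)
after link 5: o_5 = (-2.5452, -6.8936, 9.0000)
after link 6: o_6 = (-2.5452, -6.8936, 10.0000)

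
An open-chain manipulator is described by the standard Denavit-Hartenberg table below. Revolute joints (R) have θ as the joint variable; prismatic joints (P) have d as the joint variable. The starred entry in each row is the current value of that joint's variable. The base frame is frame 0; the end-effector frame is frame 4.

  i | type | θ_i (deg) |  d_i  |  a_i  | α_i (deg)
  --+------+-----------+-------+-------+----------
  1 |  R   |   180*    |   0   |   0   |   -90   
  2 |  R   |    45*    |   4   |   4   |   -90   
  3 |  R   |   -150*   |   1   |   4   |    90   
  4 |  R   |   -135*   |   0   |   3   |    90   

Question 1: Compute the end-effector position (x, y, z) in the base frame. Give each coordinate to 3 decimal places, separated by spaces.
after link 1: o_1 = (0.0000, 0.0000, 0.0000)
after link 2: o_2 = (-2.8284, -4.0000, -2.8284)
after link 3: o_3 = (0.3282, -6.0000, -1.0860)
after link 4: o_4 = (-2.4709, -4.9393, -0.8851)

-2.471 -4.939 -0.885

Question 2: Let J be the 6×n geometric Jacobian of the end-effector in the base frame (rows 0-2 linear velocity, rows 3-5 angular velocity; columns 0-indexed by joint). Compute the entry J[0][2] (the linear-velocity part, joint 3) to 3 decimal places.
-0.664

axis z_2 = (0.7071,-0.0000,-0.7071); lever o_n−o_2 = (0.3576,-0.9393,1.9433)
cross product → J_v[:, 2] = (-0.6642,-1.6270,-0.6642)
J_ω[:, 2] = z_2
entry J[0][2] = -0.6642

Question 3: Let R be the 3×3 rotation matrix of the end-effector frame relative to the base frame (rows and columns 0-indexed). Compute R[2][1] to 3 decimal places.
End-effector y-axis (col 1 of R) = (0.3536,0.8660,0.3536)
R[2][1] = 0.3536

0.354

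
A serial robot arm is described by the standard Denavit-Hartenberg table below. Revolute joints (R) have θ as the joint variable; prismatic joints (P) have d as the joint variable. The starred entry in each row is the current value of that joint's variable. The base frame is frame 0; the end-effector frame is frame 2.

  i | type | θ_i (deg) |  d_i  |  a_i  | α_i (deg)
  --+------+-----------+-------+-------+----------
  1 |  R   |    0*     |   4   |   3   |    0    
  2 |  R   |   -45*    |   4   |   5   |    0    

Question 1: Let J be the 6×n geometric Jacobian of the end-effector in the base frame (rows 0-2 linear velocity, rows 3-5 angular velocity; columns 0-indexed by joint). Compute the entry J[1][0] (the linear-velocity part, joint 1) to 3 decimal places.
6.536

axis z_0 = ẑ; lever o_n−o_0 = (6.5355,-3.5355,8.0000)
cross product → J_v[:, 0] = (3.5355,6.5355,-0.0000)
J_ω[:, 0] = z_0
entry J[1][0] = 6.5355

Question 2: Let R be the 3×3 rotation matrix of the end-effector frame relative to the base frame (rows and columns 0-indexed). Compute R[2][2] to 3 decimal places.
1.000

End-effector z-axis (col 2 of R) = (0.0000,0.0000,1.0000)
R[2][2] = 1.0000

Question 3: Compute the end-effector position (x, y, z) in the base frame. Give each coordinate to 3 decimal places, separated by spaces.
6.536 -3.536 8.000

after link 1: o_1 = (3.0000, 0.0000, 4.0000)
after link 2: o_2 = (6.5355, -3.5355, 8.0000)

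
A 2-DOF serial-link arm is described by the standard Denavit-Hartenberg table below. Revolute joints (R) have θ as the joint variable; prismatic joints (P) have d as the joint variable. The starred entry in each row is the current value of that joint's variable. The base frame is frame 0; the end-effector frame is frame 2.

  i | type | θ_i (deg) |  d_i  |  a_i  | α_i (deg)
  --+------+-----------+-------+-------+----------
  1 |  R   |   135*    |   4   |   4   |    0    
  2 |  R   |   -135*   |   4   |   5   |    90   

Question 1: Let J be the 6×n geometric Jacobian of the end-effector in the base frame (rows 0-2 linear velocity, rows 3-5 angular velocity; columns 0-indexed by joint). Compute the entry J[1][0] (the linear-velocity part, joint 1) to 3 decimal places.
2.172

axis z_0 = ẑ; lever o_n−o_0 = (2.1716,2.8284,8.0000)
cross product → J_v[:, 0] = (-2.8284,2.1716,0.0000)
J_ω[:, 0] = z_0
entry J[1][0] = 2.1716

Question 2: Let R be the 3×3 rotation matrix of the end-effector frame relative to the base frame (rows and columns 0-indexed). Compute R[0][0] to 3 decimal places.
End-effector x-axis (col 0 of R) = (1.0000,0.0000,0.0000)
R[0][0] = 1.0000

1.000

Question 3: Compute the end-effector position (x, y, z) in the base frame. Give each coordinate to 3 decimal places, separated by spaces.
after link 1: o_1 = (-2.8284, 2.8284, 4.0000)
after link 2: o_2 = (2.1716, 2.8284, 8.0000)

2.172 2.828 8.000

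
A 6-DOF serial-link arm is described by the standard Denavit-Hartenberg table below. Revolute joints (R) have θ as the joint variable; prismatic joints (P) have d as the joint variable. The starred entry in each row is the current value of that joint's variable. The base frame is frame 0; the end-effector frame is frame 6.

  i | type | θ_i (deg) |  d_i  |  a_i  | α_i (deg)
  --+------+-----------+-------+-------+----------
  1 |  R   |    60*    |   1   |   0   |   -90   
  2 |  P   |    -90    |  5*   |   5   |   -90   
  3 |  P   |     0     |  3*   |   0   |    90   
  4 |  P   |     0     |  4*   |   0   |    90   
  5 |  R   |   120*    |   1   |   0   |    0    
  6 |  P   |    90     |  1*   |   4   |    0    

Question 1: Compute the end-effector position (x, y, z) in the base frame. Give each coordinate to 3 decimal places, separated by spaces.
-5.562 4.366 2.536

after link 1: o_1 = (0.0000, 0.0000, 1.0000)
after link 2: o_2 = (-4.3301, 2.5000, 6.0000)
after link 3: o_3 = (-2.8301, 5.0981, 6.0000)
after link 4: o_4 = (-6.2942, 7.0981, 6.0000)
after link 5: o_5 = (-6.7942, 6.2321, 6.0000)
after link 6: o_6 = (-5.5622, 4.3660, 2.5359)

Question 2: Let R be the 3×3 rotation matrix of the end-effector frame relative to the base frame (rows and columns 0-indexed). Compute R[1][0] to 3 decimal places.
-0.250

End-effector x-axis (col 0 of R) = (0.4330,-0.2500,-0.8660)
R[1][0] = -0.2500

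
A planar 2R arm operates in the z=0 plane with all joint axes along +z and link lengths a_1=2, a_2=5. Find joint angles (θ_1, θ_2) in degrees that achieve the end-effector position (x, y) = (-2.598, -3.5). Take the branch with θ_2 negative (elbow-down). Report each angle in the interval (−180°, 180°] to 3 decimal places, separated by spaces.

cos θ_2 = (18.9996−2²−5²)/(2·2·5) = -0.5000; θ_2 = -120.0013° (elbow-down)
β = atan2(-3.5000,-2.5980) = -126.5860°; ψ = atan2(-4.3301,-0.5001) = -96.5882°
θ_1 = β − ψ = -29.9978°

-29.998 -120.001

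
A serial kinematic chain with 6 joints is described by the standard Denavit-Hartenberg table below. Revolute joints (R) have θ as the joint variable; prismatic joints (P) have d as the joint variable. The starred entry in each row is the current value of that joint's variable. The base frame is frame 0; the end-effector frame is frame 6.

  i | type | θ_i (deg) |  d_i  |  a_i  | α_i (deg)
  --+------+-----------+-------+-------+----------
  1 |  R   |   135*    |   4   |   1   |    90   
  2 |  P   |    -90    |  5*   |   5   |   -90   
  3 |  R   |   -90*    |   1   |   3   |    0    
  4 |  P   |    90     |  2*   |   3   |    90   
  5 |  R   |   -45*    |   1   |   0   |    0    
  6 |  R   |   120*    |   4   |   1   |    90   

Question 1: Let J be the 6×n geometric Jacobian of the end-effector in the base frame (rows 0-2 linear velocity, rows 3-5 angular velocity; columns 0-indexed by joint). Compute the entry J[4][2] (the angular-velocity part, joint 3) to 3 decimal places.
0.707

axis z_2 = (-0.7071,0.7071,0.0000); lever o_n−o_2 = (2.8525,8.4612,-3.2588)
cross product → J_v[:, 2] = (-2.3043,-2.3043,-8.0000)
J_ω[:, 2] = z_2
entry J[4][2] = 0.7071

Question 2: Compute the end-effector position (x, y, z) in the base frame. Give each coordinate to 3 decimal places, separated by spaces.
5.681 12.704 -4.259

after link 1: o_1 = (-0.7071, 0.7071, 4.0000)
after link 2: o_2 = (2.8284, 4.2426, -1.0000)
after link 3: o_3 = (4.2426, 7.0711, -1.0000)
after link 4: o_4 = (2.8284, 8.4853, -4.0000)
after link 5: o_5 = (3.5355, 9.1924, -4.0000)
after link 6: o_6 = (5.6809, 12.7038, -4.2588)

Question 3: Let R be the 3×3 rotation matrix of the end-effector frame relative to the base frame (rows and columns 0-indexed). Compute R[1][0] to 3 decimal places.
0.683

End-effector x-axis (col 0 of R) = (-0.6830,0.6830,-0.2588)
R[1][0] = 0.6830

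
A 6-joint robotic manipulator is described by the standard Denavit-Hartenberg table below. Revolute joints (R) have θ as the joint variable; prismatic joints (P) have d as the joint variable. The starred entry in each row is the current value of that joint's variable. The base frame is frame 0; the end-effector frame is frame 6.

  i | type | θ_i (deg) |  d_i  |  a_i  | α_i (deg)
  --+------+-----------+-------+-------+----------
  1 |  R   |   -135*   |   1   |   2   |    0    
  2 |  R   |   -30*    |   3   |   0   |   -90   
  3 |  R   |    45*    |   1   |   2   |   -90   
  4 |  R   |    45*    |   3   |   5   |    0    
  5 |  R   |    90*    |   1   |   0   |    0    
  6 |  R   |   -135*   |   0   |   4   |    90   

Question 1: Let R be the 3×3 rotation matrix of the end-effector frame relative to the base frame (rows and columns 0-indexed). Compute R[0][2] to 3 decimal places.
End-effector z-axis (col 2 of R) = (0.2588,-0.9659,0.0000)
R[0][2] = 0.2588

0.259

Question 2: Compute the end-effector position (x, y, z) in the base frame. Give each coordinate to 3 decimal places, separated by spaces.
after link 1: o_1 = (-1.4142, -1.4142, 1.0000)
after link 2: o_2 = (-1.4142, -1.4142, 4.0000)
after link 3: o_3 = (-2.5214, -2.7462, 2.5858)
after link 4: o_4 = (-3.8023, 0.5709, -2.0355)
after link 5: o_5 = (-3.1192, 0.7539, -2.7426)
after link 6: o_6 = (-5.8513, 0.0219, -5.5711)

-5.851 0.022 -5.571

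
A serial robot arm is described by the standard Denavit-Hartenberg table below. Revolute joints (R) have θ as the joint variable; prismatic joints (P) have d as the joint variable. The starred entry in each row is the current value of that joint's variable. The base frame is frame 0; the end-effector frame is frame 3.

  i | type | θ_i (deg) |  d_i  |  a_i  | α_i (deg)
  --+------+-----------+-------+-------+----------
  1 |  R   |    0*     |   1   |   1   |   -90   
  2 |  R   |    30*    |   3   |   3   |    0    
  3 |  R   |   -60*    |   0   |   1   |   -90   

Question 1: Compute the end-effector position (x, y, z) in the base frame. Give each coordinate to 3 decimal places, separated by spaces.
4.464 3.000 0.000

after link 1: o_1 = (1.0000, 0.0000, 1.0000)
after link 2: o_2 = (3.5981, 3.0000, -0.5000)
after link 3: o_3 = (4.4641, 3.0000, 0.0000)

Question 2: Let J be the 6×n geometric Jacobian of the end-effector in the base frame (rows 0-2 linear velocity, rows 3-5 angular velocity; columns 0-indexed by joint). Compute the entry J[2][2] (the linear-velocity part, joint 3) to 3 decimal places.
-0.866

axis z_2 = (0.0000,1.0000,0.0000); lever o_n−o_2 = (0.8660,0.0000,0.5000)
cross product → J_v[:, 2] = (0.5000,0.0000,-0.8660)
J_ω[:, 2] = z_2
entry J[2][2] = -0.8660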